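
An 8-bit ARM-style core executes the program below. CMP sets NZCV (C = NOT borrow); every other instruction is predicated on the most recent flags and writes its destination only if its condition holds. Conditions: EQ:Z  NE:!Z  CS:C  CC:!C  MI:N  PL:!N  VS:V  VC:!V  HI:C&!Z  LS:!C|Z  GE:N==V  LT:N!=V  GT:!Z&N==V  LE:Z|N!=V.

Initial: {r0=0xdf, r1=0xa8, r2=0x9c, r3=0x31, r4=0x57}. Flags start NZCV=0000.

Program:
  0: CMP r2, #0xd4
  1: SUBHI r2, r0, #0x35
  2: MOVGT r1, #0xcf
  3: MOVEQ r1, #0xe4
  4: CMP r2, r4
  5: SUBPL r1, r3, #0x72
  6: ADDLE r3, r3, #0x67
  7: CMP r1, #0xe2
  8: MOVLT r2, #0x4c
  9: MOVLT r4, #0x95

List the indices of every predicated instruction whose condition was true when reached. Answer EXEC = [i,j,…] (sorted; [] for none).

EXEC = [5,6,8,9]

[0] flags=1000 → (cmp)
[1] flags=1000 HI?F → skip
[2] flags=1000 GT?F → skip
[3] flags=1000 EQ?F → skip
[4] flags=0011 → (cmp)
[5] flags=0011 PL?T → r1=0xbf
[6] flags=0011 LE?T → r3=0x98
[7] flags=1000 → (cmp)
[8] flags=1000 LT?T → r2=0x4c
[9] flags=1000 LT?T → r4=0x95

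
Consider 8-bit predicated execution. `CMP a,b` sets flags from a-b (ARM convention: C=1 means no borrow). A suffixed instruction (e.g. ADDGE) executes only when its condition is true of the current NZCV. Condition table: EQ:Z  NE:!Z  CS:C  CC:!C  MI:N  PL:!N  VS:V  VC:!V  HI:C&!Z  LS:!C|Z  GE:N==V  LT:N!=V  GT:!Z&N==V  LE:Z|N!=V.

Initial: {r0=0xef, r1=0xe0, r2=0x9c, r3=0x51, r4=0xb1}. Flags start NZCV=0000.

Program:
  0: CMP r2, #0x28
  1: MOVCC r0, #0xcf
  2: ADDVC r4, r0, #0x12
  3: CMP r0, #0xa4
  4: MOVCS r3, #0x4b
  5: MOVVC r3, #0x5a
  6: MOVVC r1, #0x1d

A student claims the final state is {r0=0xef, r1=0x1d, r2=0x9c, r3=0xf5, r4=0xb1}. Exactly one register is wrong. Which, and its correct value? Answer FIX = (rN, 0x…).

0: ✓ CMP  NZCV=0011
1: · MOVCC
2: · ADDVC
3: ✓ CMP  NZCV=0010
4: ✓ MOVCS  r3←0x4b
5: ✓ MOVVC  r3←0x5a
6: ✓ MOVVC  r1←0x1d

FIX = (r3, 0x5a)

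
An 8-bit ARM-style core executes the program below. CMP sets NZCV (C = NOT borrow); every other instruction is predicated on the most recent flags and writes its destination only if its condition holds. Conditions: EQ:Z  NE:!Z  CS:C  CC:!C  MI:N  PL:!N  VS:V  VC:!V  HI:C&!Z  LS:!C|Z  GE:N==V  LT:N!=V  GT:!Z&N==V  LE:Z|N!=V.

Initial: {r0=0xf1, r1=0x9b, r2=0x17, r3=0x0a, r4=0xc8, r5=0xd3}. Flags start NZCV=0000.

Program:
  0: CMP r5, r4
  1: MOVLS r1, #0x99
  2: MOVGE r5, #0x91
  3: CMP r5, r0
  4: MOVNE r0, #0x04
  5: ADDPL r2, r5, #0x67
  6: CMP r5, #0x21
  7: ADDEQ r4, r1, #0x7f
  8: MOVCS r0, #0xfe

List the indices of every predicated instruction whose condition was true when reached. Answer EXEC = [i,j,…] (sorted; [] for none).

EXEC = [2,4,8]

[0] flags=0010 → (cmp)
[1] flags=0010 LS?F → skip
[2] flags=0010 GE?T → r5=0x91
[3] flags=1000 → (cmp)
[4] flags=1000 NE?T → r0=0x04
[5] flags=1000 PL?F → skip
[6] flags=0011 → (cmp)
[7] flags=0011 EQ?F → skip
[8] flags=0011 CS?T → r0=0xfe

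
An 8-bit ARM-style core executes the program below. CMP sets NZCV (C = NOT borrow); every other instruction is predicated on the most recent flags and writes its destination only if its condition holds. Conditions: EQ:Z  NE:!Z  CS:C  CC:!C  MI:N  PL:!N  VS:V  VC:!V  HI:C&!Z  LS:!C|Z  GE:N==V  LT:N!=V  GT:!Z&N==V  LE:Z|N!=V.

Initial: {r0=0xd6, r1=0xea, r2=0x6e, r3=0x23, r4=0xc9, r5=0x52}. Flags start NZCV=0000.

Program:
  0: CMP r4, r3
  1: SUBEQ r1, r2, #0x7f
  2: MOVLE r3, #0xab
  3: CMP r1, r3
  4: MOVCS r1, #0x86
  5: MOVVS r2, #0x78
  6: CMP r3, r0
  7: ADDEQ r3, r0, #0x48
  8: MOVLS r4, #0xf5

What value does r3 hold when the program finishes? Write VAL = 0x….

VAL = 0xab

[0] flags=1010 → (cmp)
[1] flags=1010 EQ?F → skip
[2] flags=1010 LE?T → r3=0xab
[3] flags=0010 → (cmp)
[4] flags=0010 CS?T → r1=0x86
[5] flags=0010 VS?F → skip
[6] flags=1000 → (cmp)
[7] flags=1000 EQ?F → skip
[8] flags=1000 LS?T → r4=0xf5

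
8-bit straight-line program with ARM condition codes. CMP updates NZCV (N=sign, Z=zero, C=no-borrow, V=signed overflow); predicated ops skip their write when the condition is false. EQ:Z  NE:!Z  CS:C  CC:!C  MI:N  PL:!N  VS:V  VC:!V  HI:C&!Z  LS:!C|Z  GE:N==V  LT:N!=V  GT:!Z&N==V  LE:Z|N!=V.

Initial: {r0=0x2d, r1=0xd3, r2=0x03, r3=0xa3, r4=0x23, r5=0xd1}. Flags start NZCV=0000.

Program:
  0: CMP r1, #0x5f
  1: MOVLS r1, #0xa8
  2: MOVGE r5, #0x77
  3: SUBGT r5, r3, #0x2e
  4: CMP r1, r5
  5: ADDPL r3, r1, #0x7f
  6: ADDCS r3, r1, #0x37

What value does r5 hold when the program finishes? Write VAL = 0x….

VAL = 0xd1

[0] flags=0011 → (cmp)
[1] flags=0011 LS?F → skip
[2] flags=0011 GE?F → skip
[3] flags=0011 GT?F → skip
[4] flags=0010 → (cmp)
[5] flags=0010 PL?T → r3=0x52
[6] flags=0010 CS?T → r3=0x0a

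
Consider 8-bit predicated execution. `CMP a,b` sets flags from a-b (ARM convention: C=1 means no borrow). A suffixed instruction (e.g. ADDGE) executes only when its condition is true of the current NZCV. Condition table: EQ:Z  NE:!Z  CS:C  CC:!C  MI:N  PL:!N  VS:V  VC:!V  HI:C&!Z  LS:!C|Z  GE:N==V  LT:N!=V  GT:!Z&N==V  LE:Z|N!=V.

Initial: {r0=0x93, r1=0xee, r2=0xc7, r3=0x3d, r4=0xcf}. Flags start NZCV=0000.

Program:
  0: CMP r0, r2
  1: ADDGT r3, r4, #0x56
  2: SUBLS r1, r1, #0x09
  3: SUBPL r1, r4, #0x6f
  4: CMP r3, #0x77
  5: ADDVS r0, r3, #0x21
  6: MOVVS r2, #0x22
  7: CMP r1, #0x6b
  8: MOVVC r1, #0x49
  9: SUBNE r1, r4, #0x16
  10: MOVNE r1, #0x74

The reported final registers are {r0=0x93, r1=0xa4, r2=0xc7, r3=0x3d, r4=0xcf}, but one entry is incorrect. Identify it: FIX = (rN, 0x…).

FIX = (r1, 0x74)

0: ✓ CMP  NZCV=1000
1: · ADDGT
2: ✓ SUBLS  r1←0xe5
3: · SUBPL
4: ✓ CMP  NZCV=1000
5: · ADDVS
6: · MOVVS
7: ✓ CMP  NZCV=0011
8: · MOVVC
9: ✓ SUBNE  r1←0xb9
10: ✓ MOVNE  r1←0x74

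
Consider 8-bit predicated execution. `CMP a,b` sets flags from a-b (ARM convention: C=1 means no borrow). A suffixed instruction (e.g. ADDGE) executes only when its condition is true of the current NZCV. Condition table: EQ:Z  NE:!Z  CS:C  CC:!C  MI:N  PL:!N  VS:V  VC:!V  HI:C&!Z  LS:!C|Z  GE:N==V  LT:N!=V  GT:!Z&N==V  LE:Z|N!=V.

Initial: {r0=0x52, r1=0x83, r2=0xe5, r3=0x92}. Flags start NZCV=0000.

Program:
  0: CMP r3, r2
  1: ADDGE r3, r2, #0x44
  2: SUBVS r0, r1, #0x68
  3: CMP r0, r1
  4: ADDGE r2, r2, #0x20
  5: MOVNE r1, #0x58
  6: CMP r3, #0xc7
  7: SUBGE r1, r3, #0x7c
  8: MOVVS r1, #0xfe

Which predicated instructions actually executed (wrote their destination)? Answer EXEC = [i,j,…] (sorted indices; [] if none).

EXEC = [4,5]

[0] flags=1000 → (cmp)
[1] flags=1000 GE?F → skip
[2] flags=1000 VS?F → skip
[3] flags=1001 → (cmp)
[4] flags=1001 GE?T → r2=0x05
[5] flags=1001 NE?T → r1=0x58
[6] flags=1000 → (cmp)
[7] flags=1000 GE?F → skip
[8] flags=1000 VS?F → skip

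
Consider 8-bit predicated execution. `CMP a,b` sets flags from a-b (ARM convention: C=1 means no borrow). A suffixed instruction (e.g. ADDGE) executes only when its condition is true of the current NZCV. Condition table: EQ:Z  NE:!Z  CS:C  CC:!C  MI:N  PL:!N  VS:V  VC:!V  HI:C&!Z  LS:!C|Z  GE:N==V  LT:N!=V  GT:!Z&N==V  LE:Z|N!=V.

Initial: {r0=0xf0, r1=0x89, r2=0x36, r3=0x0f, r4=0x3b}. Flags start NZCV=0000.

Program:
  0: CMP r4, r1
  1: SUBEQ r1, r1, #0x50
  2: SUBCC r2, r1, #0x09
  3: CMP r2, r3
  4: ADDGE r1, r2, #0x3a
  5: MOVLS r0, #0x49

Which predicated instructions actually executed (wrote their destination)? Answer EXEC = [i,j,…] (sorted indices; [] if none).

EXEC = [2]

[0] flags=1001 → (cmp)
[1] flags=1001 EQ?F → skip
[2] flags=1001 CC?T → r2=0x80
[3] flags=0011 → (cmp)
[4] flags=0011 GE?F → skip
[5] flags=0011 LS?F → skip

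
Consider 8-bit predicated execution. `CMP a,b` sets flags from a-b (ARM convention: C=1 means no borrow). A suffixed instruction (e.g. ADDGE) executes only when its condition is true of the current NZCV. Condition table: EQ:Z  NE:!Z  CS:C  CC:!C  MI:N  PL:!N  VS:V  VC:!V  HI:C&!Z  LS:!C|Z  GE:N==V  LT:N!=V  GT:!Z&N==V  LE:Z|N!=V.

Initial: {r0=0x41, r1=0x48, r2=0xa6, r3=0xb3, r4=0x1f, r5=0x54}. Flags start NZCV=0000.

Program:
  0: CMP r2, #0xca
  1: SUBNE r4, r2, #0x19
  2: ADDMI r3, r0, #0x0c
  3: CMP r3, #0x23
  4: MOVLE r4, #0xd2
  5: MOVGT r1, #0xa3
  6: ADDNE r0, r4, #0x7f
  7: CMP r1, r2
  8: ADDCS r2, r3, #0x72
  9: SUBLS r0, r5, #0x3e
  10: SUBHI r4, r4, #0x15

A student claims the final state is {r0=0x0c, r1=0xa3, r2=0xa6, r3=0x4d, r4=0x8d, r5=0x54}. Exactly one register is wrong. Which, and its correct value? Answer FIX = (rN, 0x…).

[0] flags=1000 → (cmp)
[1] flags=1000 NE?T → r4=0x8d
[2] flags=1000 MI?T → r3=0x4d
[3] flags=0010 → (cmp)
[4] flags=0010 LE?F → skip
[5] flags=0010 GT?T → r1=0xa3
[6] flags=0010 NE?T → r0=0x0c
[7] flags=1000 → (cmp)
[8] flags=1000 CS?F → skip
[9] flags=1000 LS?T → r0=0x16
[10] flags=1000 HI?F → skip

FIX = (r0, 0x16)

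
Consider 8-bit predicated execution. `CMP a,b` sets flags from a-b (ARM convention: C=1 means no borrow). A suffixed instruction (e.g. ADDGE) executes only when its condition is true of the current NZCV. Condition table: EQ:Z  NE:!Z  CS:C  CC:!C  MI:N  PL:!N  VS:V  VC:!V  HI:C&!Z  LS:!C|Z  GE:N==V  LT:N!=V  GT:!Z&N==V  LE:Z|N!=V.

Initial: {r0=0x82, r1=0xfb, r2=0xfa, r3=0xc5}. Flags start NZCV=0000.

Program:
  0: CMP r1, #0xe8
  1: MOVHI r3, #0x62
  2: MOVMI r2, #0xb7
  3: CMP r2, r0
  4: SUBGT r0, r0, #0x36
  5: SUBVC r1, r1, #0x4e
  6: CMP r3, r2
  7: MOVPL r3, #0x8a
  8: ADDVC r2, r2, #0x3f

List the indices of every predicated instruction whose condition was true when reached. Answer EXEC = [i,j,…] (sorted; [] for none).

0: ✓ CMP  NZCV=0010
1: ✓ MOVHI  r3←0x62
2: · MOVMI
3: ✓ CMP  NZCV=0010
4: ✓ SUBGT  r0←0x4c
5: ✓ SUBVC  r1←0xad
6: ✓ CMP  NZCV=0000
7: ✓ MOVPL  r3←0x8a
8: ✓ ADDVC  r2←0x39

EXEC = [1,4,5,7,8]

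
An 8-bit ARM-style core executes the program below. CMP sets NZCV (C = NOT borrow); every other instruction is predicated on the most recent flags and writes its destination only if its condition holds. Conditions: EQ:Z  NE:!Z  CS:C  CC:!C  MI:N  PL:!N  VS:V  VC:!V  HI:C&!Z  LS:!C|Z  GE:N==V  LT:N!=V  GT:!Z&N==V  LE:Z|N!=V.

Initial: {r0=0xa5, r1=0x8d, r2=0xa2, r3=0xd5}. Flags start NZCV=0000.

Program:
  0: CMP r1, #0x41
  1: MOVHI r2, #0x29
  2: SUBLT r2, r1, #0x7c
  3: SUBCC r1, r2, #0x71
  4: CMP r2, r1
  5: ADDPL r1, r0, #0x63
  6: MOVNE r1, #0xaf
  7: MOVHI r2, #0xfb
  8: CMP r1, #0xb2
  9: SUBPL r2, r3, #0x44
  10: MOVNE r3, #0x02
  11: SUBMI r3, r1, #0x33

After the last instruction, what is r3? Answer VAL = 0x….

VAL = 0x7c

[0] flags=0011 → (cmp)
[1] flags=0011 HI?T → r2=0x29
[2] flags=0011 LT?T → r2=0x11
[3] flags=0011 CC?F → skip
[4] flags=1001 → (cmp)
[5] flags=1001 PL?F → skip
[6] flags=1001 NE?T → r1=0xaf
[7] flags=1001 HI?F → skip
[8] flags=1000 → (cmp)
[9] flags=1000 PL?F → skip
[10] flags=1000 NE?T → r3=0x02
[11] flags=1000 MI?T → r3=0x7c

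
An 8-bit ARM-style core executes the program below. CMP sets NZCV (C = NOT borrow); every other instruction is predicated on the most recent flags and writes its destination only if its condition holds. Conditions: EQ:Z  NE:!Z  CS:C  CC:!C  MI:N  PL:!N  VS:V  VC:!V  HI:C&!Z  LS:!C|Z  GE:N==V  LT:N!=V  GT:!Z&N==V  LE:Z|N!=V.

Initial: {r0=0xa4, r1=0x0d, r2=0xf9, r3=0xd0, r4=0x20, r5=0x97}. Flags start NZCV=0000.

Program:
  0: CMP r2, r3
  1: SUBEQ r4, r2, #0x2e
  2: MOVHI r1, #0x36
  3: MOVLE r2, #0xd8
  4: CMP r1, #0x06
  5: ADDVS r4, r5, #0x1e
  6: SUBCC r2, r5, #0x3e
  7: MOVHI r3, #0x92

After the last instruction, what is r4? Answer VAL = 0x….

VAL = 0x20

0: ✓ CMP  NZCV=0010
1: · SUBEQ
2: ✓ MOVHI  r1←0x36
3: · MOVLE
4: ✓ CMP  NZCV=0010
5: · ADDVS
6: · SUBCC
7: ✓ MOVHI  r3←0x92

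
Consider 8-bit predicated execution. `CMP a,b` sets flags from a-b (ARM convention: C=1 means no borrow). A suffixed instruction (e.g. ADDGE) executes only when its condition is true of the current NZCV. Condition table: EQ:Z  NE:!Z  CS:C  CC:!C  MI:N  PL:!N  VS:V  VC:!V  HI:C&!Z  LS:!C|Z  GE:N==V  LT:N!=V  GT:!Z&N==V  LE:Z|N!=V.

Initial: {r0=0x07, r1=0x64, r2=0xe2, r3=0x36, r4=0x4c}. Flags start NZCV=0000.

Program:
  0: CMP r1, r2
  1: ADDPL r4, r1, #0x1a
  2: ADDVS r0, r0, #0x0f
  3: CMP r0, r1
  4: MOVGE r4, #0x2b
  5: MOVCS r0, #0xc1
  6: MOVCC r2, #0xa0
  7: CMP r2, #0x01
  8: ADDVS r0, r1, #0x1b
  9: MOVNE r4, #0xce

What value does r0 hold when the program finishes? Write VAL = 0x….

VAL = 0x16

0: ✓ CMP  NZCV=1001
1: · ADDPL
2: ✓ ADDVS  r0←0x16
3: ✓ CMP  NZCV=1000
4: · MOVGE
5: · MOVCS
6: ✓ MOVCC  r2←0xa0
7: ✓ CMP  NZCV=1010
8: · ADDVS
9: ✓ MOVNE  r4←0xce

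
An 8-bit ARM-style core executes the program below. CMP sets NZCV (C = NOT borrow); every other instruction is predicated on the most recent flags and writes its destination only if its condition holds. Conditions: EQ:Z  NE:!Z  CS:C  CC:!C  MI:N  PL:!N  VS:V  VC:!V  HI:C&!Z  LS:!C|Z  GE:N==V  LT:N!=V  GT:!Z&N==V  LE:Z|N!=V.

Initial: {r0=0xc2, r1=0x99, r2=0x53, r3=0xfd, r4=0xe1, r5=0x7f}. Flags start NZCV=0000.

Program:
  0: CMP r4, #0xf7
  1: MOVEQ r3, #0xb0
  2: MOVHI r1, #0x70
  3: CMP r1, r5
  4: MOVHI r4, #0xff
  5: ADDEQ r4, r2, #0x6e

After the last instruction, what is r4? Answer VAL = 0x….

0: ✓ CMP  NZCV=1000
1: · MOVEQ
2: · MOVHI
3: ✓ CMP  NZCV=0011
4: ✓ MOVHI  r4←0xff
5: · ADDEQ

VAL = 0xff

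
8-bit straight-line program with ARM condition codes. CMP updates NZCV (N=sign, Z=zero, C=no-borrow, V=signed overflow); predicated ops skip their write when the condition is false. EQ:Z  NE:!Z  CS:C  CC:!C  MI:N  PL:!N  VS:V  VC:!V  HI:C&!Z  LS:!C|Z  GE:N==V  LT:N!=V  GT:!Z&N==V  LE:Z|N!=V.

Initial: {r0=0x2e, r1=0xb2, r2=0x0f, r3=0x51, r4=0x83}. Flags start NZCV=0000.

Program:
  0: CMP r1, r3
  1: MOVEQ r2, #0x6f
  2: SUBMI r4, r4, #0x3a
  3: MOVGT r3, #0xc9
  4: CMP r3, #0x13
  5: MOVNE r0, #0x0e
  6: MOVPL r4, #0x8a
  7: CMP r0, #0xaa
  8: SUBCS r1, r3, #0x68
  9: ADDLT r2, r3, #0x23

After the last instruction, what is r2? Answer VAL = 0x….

VAL = 0x0f

0: ✓ CMP  NZCV=0011
1: · MOVEQ
2: · SUBMI
3: · MOVGT
4: ✓ CMP  NZCV=0010
5: ✓ MOVNE  r0←0x0e
6: ✓ MOVPL  r4←0x8a
7: ✓ CMP  NZCV=0000
8: · SUBCS
9: · ADDLT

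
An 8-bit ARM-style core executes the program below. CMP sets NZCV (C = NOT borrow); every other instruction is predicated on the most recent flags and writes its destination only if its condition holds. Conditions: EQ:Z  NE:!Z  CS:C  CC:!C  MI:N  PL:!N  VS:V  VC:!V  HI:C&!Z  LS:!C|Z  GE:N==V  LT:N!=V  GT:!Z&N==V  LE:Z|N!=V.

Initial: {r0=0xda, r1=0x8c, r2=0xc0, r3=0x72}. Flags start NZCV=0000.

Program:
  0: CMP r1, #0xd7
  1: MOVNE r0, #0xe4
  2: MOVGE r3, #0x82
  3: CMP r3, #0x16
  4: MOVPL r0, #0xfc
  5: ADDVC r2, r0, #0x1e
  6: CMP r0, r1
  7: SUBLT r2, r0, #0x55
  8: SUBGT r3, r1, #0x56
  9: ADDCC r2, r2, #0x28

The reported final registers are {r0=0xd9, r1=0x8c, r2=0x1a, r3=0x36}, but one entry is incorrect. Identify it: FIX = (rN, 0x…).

0: ✓ CMP  NZCV=1000
1: ✓ MOVNE  r0←0xe4
2: · MOVGE
3: ✓ CMP  NZCV=0010
4: ✓ MOVPL  r0←0xfc
5: ✓ ADDVC  r2←0x1a
6: ✓ CMP  NZCV=0010
7: · SUBLT
8: ✓ SUBGT  r3←0x36
9: · ADDCC

FIX = (r0, 0xfc)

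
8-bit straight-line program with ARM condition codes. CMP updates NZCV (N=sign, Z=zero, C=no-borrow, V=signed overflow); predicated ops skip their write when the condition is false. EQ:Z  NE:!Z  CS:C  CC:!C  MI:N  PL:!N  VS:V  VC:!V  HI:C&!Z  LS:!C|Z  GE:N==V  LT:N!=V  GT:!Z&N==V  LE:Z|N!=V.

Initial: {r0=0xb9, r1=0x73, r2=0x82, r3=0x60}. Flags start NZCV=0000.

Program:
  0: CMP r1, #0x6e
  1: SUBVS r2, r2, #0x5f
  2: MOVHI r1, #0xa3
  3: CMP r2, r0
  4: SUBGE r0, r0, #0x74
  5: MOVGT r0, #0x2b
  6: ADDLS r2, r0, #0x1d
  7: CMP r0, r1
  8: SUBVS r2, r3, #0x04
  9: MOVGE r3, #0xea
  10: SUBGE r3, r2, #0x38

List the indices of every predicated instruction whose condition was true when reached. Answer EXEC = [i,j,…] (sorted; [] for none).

EXEC = [2,6,9,10]

[0] flags=0010 → (cmp)
[1] flags=0010 VS?F → skip
[2] flags=0010 HI?T → r1=0xa3
[3] flags=1000 → (cmp)
[4] flags=1000 GE?F → skip
[5] flags=1000 GT?F → skip
[6] flags=1000 LS?T → r2=0xd6
[7] flags=0010 → (cmp)
[8] flags=0010 VS?F → skip
[9] flags=0010 GE?T → r3=0xea
[10] flags=0010 GE?T → r3=0x9e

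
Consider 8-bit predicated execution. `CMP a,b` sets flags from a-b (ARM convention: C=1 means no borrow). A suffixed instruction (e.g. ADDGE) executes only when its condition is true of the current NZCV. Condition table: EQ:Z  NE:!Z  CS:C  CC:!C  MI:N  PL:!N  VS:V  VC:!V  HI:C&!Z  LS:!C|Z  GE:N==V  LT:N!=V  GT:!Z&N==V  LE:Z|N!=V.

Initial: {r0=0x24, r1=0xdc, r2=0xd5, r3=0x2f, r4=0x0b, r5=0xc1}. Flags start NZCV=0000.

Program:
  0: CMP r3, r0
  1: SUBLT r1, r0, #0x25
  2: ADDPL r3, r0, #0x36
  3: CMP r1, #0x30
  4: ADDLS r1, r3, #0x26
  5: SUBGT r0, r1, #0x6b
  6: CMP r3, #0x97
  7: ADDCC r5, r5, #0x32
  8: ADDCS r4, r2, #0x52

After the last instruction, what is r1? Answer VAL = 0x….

[0] flags=0010 → (cmp)
[1] flags=0010 LT?F → skip
[2] flags=0010 PL?T → r3=0x5a
[3] flags=1010 → (cmp)
[4] flags=1010 LS?F → skip
[5] flags=1010 GT?F → skip
[6] flags=1001 → (cmp)
[7] flags=1001 CC?T → r5=0xf3
[8] flags=1001 CS?F → skip

VAL = 0xdc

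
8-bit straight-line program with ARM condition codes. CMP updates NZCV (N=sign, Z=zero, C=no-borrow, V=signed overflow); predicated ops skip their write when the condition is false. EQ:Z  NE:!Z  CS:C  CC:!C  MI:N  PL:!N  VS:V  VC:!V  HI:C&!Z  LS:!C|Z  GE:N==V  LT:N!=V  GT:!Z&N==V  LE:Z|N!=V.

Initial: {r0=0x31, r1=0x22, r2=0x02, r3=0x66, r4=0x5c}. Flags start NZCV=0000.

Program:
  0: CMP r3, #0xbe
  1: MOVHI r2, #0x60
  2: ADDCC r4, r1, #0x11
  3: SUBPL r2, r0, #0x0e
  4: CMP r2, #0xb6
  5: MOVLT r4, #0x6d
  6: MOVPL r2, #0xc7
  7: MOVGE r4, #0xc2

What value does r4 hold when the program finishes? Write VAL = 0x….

0: ✓ CMP  NZCV=1001
1: · MOVHI
2: ✓ ADDCC  r4←0x33
3: · SUBPL
4: ✓ CMP  NZCV=0000
5: · MOVLT
6: ✓ MOVPL  r2←0xc7
7: ✓ MOVGE  r4←0xc2

VAL = 0xc2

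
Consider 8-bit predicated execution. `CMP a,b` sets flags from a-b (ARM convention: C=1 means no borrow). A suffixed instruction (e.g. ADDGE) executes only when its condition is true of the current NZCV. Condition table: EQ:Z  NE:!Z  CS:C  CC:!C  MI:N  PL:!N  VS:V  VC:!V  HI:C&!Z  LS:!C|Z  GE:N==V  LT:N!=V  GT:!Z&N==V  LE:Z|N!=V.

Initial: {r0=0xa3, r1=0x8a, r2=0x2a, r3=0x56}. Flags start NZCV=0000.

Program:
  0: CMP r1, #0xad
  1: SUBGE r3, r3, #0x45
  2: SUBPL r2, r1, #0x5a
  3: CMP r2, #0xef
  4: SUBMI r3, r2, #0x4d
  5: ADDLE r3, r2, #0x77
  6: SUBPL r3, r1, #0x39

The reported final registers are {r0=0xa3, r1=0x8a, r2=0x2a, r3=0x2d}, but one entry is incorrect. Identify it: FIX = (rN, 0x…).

0: ✓ CMP  NZCV=1000
1: · SUBGE
2: · SUBPL
3: ✓ CMP  NZCV=0000
4: · SUBMI
5: · ADDLE
6: ✓ SUBPL  r3←0x51

FIX = (r3, 0x51)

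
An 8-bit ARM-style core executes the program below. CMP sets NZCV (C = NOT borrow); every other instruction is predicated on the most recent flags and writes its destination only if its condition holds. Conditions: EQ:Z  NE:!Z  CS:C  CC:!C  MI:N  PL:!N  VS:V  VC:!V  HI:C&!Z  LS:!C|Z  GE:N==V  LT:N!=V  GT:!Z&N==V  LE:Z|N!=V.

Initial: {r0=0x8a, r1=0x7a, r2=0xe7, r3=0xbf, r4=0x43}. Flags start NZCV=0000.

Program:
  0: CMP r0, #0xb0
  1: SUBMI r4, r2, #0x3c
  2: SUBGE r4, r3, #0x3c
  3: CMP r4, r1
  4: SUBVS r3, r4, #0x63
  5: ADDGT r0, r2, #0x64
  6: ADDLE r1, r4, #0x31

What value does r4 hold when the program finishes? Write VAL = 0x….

[0] flags=1000 → (cmp)
[1] flags=1000 MI?T → r4=0xab
[2] flags=1000 GE?F → skip
[3] flags=0011 → (cmp)
[4] flags=0011 VS?T → r3=0x48
[5] flags=0011 GT?F → skip
[6] flags=0011 LE?T → r1=0xdc

VAL = 0xab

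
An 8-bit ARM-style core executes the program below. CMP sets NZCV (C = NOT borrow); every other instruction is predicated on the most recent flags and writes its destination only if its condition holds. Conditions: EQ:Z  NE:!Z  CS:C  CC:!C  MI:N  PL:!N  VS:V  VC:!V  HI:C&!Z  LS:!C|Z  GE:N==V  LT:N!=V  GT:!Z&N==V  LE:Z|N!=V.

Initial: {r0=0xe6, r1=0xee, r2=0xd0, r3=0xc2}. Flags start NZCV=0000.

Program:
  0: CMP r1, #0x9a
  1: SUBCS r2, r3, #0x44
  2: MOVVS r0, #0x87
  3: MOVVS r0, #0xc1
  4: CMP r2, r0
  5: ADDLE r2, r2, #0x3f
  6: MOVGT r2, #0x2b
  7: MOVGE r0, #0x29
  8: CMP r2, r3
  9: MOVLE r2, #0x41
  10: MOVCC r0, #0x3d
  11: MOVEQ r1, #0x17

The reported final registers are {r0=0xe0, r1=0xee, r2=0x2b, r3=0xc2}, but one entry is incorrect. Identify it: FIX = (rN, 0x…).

0: ✓ CMP  NZCV=0010
1: ✓ SUBCS  r2←0x7e
2: · MOVVS
3: · MOVVS
4: ✓ CMP  NZCV=1001
5: · ADDLE
6: ✓ MOVGT  r2←0x2b
7: ✓ MOVGE  r0←0x29
8: ✓ CMP  NZCV=0000
9: · MOVLE
10: ✓ MOVCC  r0←0x3d
11: · MOVEQ

FIX = (r0, 0x3d)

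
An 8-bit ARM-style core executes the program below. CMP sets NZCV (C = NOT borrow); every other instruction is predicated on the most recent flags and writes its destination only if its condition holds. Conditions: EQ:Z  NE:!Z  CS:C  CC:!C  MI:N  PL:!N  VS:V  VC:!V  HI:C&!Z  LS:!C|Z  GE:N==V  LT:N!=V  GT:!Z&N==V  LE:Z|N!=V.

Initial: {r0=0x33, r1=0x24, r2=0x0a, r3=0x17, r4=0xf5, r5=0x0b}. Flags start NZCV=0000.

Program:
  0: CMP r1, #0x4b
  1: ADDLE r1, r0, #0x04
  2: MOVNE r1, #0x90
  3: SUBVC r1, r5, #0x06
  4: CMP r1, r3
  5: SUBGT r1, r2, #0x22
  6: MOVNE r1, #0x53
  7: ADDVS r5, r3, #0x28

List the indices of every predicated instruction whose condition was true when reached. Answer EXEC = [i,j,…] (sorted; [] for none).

0: ✓ CMP  NZCV=1000
1: ✓ ADDLE  r1←0x37
2: ✓ MOVNE  r1←0x90
3: ✓ SUBVC  r1←0x05
4: ✓ CMP  NZCV=1000
5: · SUBGT
6: ✓ MOVNE  r1←0x53
7: · ADDVS

EXEC = [1,2,3,6]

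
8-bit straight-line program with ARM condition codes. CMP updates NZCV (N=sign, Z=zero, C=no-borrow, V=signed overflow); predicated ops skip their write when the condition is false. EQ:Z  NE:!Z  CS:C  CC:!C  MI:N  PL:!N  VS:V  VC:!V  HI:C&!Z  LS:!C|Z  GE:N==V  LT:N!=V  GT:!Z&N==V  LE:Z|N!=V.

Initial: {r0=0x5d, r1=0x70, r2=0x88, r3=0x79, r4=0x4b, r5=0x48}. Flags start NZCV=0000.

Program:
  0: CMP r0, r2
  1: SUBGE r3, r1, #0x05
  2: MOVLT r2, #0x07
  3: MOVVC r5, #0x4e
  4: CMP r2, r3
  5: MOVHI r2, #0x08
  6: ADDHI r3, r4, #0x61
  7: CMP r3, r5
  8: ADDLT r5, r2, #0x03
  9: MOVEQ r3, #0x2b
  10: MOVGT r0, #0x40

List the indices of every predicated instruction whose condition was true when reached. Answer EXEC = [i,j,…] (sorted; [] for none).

[0] flags=1001 → (cmp)
[1] flags=1001 GE?T → r3=0x6b
[2] flags=1001 LT?F → skip
[3] flags=1001 VC?F → skip
[4] flags=0011 → (cmp)
[5] flags=0011 HI?T → r2=0x08
[6] flags=0011 HI?T → r3=0xac
[7] flags=0011 → (cmp)
[8] flags=0011 LT?T → r5=0x0b
[9] flags=0011 EQ?F → skip
[10] flags=0011 GT?F → skip

EXEC = [1,5,6,8]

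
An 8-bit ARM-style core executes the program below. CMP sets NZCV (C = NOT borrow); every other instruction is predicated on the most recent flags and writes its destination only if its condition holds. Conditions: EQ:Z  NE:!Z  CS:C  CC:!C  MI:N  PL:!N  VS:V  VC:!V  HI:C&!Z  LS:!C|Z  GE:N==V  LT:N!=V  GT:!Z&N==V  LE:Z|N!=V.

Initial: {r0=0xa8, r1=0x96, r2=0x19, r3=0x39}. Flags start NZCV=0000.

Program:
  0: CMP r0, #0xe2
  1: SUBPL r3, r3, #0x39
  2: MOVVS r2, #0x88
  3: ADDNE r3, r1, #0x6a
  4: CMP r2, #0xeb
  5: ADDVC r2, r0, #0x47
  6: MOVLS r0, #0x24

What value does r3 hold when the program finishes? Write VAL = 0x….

0: ✓ CMP  NZCV=1000
1: · SUBPL
2: · MOVVS
3: ✓ ADDNE  r3←0x00
4: ✓ CMP  NZCV=0000
5: ✓ ADDVC  r2←0xef
6: ✓ MOVLS  r0←0x24

VAL = 0x00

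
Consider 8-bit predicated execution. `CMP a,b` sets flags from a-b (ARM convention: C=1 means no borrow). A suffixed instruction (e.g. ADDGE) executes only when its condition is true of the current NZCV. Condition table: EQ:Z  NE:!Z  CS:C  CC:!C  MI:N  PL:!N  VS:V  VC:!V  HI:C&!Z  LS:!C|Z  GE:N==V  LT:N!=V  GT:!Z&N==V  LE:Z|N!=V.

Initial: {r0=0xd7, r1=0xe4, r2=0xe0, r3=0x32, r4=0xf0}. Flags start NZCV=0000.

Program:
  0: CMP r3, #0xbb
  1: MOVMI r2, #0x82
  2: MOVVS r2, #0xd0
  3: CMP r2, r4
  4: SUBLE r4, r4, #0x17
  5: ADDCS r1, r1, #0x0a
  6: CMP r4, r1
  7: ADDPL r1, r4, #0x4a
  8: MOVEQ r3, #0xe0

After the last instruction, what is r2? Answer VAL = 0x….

[0] flags=0000 → (cmp)
[1] flags=0000 MI?F → skip
[2] flags=0000 VS?F → skip
[3] flags=1000 → (cmp)
[4] flags=1000 LE?T → r4=0xd9
[5] flags=1000 CS?F → skip
[6] flags=1000 → (cmp)
[7] flags=1000 PL?F → skip
[8] flags=1000 EQ?F → skip

VAL = 0xe0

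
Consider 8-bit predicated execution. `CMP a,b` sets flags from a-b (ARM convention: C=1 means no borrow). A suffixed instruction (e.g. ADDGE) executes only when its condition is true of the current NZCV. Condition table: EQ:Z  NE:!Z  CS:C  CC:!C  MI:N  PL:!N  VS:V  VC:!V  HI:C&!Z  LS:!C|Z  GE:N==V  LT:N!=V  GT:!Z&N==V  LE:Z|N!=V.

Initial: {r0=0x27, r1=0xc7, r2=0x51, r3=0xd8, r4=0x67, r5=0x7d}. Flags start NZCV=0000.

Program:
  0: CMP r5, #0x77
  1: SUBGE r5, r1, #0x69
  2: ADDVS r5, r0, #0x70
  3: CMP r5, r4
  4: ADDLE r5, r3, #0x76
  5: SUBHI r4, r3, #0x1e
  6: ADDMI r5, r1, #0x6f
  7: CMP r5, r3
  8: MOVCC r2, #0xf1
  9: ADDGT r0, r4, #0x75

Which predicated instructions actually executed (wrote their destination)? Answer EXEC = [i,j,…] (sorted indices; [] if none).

[0] flags=0010 → (cmp)
[1] flags=0010 GE?T → r5=0x5e
[2] flags=0010 VS?F → skip
[3] flags=1000 → (cmp)
[4] flags=1000 LE?T → r5=0x4e
[5] flags=1000 HI?F → skip
[6] flags=1000 MI?T → r5=0x36
[7] flags=0000 → (cmp)
[8] flags=0000 CC?T → r2=0xf1
[9] flags=0000 GT?T → r0=0xdc

EXEC = [1,4,6,8,9]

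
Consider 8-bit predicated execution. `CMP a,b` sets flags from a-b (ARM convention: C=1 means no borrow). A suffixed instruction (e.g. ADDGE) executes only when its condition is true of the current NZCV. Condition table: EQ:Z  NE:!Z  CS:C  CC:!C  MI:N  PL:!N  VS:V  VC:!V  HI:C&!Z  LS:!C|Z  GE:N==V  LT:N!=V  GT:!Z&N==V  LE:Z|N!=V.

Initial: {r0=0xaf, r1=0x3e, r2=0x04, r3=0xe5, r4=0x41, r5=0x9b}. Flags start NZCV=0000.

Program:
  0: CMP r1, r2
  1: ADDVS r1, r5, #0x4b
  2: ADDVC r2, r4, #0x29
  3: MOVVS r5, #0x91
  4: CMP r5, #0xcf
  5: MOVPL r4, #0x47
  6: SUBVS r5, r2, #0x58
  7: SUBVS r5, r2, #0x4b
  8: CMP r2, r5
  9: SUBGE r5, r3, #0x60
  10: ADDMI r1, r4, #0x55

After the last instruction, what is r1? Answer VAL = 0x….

VAL = 0x96

0: ✓ CMP  NZCV=0010
1: · ADDVS
2: ✓ ADDVC  r2←0x6a
3: · MOVVS
4: ✓ CMP  NZCV=1000
5: · MOVPL
6: · SUBVS
7: · SUBVS
8: ✓ CMP  NZCV=1001
9: ✓ SUBGE  r5←0x85
10: ✓ ADDMI  r1←0x96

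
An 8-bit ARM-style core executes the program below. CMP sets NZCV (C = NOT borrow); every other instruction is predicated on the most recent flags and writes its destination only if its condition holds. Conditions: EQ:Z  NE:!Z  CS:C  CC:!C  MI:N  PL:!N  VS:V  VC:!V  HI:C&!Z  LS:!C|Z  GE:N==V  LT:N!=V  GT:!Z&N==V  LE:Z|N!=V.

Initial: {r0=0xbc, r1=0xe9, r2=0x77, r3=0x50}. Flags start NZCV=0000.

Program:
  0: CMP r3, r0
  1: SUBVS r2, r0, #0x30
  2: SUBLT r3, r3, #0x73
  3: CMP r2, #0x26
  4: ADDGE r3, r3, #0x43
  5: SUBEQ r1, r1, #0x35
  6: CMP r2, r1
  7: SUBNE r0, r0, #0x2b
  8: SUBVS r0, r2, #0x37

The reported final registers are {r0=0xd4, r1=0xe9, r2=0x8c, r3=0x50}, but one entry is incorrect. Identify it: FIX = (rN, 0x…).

FIX = (r0, 0x91)

[0] flags=1001 → (cmp)
[1] flags=1001 VS?T → r2=0x8c
[2] flags=1001 LT?F → skip
[3] flags=0011 → (cmp)
[4] flags=0011 GE?F → skip
[5] flags=0011 EQ?F → skip
[6] flags=1000 → (cmp)
[7] flags=1000 NE?T → r0=0x91
[8] flags=1000 VS?F → skip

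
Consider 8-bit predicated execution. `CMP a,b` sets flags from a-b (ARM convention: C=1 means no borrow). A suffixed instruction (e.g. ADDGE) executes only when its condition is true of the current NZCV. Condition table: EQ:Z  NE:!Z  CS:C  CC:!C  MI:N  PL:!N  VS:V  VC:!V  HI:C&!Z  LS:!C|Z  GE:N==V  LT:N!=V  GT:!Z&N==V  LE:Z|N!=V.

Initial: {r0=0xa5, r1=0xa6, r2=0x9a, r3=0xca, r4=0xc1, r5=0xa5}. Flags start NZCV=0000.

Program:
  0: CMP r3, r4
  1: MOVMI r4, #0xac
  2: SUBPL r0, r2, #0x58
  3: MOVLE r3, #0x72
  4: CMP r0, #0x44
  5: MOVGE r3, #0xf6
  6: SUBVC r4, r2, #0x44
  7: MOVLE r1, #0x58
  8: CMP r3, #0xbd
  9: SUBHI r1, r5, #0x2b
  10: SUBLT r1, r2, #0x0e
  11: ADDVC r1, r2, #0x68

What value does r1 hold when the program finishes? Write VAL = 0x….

0: ✓ CMP  NZCV=0010
1: · MOVMI
2: ✓ SUBPL  r0←0x42
3: · MOVLE
4: ✓ CMP  NZCV=1000
5: · MOVGE
6: ✓ SUBVC  r4←0x56
7: ✓ MOVLE  r1←0x58
8: ✓ CMP  NZCV=0010
9: ✓ SUBHI  r1←0x7a
10: · SUBLT
11: ✓ ADDVC  r1←0x02

VAL = 0x02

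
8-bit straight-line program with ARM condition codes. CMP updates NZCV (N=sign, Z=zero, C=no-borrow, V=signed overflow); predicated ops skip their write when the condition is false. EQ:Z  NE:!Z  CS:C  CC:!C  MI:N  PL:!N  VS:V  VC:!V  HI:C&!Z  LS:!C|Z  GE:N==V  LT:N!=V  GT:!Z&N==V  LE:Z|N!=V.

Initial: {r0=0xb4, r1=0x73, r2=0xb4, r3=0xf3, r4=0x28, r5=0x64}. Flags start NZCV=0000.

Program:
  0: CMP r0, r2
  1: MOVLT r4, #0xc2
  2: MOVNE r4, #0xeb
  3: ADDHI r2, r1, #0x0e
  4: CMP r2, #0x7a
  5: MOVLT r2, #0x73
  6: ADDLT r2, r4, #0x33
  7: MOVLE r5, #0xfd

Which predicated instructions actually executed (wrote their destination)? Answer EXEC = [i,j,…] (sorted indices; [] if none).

EXEC = [5,6,7]

0: ✓ CMP  NZCV=0110
1: · MOVLT
2: · MOVNE
3: · ADDHI
4: ✓ CMP  NZCV=0011
5: ✓ MOVLT  r2←0x73
6: ✓ ADDLT  r2←0x5b
7: ✓ MOVLE  r5←0xfd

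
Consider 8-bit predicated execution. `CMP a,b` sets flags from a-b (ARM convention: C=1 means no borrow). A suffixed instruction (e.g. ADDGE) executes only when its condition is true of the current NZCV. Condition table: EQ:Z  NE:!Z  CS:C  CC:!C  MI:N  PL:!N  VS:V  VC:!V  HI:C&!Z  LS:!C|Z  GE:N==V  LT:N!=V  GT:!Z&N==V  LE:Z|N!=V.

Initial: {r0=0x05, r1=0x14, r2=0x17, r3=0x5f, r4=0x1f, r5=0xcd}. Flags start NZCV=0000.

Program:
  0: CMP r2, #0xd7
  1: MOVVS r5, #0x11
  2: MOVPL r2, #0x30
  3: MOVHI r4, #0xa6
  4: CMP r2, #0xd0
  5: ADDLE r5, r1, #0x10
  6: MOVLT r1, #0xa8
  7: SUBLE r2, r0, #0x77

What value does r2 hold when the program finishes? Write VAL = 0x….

[0] flags=0000 → (cmp)
[1] flags=0000 VS?F → skip
[2] flags=0000 PL?T → r2=0x30
[3] flags=0000 HI?F → skip
[4] flags=0000 → (cmp)
[5] flags=0000 LE?F → skip
[6] flags=0000 LT?F → skip
[7] flags=0000 LE?F → skip

VAL = 0x30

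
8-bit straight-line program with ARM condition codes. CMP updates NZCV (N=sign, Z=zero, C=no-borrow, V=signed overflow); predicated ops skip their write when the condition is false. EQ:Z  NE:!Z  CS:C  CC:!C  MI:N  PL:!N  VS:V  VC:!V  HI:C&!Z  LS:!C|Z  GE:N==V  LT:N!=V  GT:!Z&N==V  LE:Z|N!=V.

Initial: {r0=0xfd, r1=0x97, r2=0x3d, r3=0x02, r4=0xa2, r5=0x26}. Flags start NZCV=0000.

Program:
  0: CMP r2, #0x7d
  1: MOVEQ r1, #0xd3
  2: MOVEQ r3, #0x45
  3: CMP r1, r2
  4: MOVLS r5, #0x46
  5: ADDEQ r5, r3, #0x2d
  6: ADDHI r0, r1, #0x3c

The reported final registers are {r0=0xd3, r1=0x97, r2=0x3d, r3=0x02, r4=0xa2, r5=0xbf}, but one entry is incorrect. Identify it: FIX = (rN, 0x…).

0: ✓ CMP  NZCV=1000
1: · MOVEQ
2: · MOVEQ
3: ✓ CMP  NZCV=0011
4: · MOVLS
5: · ADDEQ
6: ✓ ADDHI  r0←0xd3

FIX = (r5, 0x26)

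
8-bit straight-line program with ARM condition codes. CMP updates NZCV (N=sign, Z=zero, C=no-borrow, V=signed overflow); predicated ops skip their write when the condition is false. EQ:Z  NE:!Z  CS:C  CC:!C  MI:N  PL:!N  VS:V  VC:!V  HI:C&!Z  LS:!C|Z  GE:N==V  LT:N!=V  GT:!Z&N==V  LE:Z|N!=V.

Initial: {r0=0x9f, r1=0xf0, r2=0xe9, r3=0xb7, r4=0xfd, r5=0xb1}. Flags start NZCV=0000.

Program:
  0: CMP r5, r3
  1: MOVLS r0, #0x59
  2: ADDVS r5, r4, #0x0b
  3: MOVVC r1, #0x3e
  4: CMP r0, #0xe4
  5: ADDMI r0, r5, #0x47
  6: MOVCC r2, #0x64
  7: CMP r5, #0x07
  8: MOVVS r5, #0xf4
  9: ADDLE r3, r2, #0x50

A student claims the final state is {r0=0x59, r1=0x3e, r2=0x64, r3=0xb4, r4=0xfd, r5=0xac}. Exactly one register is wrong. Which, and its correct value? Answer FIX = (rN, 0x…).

FIX = (r5, 0xb1)

[0] flags=1000 → (cmp)
[1] flags=1000 LS?T → r0=0x59
[2] flags=1000 VS?F → skip
[3] flags=1000 VC?T → r1=0x3e
[4] flags=0000 → (cmp)
[5] flags=0000 MI?F → skip
[6] flags=0000 CC?T → r2=0x64
[7] flags=1010 → (cmp)
[8] flags=1010 VS?F → skip
[9] flags=1010 LE?T → r3=0xb4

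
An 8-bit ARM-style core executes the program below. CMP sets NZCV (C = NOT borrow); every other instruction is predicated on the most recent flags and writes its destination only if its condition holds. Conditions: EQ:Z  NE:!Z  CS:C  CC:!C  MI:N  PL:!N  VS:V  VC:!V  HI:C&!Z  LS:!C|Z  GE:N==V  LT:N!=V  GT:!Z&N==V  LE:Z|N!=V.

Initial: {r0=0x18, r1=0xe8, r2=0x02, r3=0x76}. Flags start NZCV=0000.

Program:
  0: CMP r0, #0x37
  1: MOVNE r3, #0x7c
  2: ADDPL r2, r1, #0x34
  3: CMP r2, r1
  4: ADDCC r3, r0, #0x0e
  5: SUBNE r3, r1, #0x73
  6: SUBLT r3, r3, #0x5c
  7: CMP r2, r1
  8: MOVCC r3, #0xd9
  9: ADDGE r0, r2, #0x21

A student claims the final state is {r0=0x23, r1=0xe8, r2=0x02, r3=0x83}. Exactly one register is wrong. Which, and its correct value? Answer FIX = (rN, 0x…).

FIX = (r3, 0xd9)

[0] flags=1000 → (cmp)
[1] flags=1000 NE?T → r3=0x7c
[2] flags=1000 PL?F → skip
[3] flags=0000 → (cmp)
[4] flags=0000 CC?T → r3=0x26
[5] flags=0000 NE?T → r3=0x75
[6] flags=0000 LT?F → skip
[7] flags=0000 → (cmp)
[8] flags=0000 CC?T → r3=0xd9
[9] flags=0000 GE?T → r0=0x23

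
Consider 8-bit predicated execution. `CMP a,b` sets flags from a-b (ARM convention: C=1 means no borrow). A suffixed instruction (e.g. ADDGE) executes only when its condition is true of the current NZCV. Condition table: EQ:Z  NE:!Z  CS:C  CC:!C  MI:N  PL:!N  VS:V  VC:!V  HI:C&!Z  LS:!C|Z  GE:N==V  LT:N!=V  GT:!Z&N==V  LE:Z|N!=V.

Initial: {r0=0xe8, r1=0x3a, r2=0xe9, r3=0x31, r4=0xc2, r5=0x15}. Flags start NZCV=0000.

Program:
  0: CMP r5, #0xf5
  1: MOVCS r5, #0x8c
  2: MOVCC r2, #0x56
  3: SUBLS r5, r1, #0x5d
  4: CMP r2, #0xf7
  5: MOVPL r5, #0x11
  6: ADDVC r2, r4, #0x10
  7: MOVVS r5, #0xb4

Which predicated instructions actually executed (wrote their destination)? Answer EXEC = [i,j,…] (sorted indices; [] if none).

[0] flags=0000 → (cmp)
[1] flags=0000 CS?F → skip
[2] flags=0000 CC?T → r2=0x56
[3] flags=0000 LS?T → r5=0xdd
[4] flags=0000 → (cmp)
[5] flags=0000 PL?T → r5=0x11
[6] flags=0000 VC?T → r2=0xd2
[7] flags=0000 VS?F → skip

EXEC = [2,3,5,6]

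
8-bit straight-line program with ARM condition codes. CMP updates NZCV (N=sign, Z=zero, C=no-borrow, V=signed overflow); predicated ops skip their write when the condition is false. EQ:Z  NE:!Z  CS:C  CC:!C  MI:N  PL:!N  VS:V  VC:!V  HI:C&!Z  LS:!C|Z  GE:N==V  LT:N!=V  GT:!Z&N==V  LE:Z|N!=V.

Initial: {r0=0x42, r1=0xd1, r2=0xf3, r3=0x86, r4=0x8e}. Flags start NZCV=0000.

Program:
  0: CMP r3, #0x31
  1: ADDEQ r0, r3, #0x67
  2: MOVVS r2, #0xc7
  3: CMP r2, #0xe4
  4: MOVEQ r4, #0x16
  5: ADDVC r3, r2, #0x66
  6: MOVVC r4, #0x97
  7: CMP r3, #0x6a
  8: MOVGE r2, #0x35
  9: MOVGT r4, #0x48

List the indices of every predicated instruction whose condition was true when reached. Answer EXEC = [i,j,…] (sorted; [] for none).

EXEC = [2,5,6]

[0] flags=0011 → (cmp)
[1] flags=0011 EQ?F → skip
[2] flags=0011 VS?T → r2=0xc7
[3] flags=1000 → (cmp)
[4] flags=1000 EQ?F → skip
[5] flags=1000 VC?T → r3=0x2d
[6] flags=1000 VC?T → r4=0x97
[7] flags=1000 → (cmp)
[8] flags=1000 GE?F → skip
[9] flags=1000 GT?F → skip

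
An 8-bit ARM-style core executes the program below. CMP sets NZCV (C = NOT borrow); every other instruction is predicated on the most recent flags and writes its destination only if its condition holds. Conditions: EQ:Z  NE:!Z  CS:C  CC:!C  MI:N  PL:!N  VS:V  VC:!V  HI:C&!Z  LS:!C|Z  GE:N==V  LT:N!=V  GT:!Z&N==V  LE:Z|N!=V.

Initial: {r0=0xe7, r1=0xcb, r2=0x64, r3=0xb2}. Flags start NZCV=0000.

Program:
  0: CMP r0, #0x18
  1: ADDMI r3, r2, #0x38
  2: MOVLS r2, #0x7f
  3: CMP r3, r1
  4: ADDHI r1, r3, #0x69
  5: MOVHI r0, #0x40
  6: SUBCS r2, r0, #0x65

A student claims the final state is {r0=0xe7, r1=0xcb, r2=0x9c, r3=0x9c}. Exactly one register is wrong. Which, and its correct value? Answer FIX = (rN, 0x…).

FIX = (r2, 0x64)

[0] flags=1010 → (cmp)
[1] flags=1010 MI?T → r3=0x9c
[2] flags=1010 LS?F → skip
[3] flags=1000 → (cmp)
[4] flags=1000 HI?F → skip
[5] flags=1000 HI?F → skip
[6] flags=1000 CS?F → skip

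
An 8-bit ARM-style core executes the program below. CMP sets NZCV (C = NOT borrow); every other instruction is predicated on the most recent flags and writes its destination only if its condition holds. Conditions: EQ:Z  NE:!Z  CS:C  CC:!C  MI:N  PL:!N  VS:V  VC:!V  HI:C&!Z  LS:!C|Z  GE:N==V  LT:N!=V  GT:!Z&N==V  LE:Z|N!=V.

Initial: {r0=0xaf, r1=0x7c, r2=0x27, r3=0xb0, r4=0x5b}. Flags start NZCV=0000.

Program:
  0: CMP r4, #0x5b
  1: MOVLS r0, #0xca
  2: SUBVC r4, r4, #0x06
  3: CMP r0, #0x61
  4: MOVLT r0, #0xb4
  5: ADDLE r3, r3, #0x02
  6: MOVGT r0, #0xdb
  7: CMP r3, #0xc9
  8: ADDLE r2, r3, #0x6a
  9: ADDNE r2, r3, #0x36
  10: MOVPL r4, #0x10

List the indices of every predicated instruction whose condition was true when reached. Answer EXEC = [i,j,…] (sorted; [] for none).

EXEC = [1,2,4,5,8,9]

0: ✓ CMP  NZCV=0110
1: ✓ MOVLS  r0←0xca
2: ✓ SUBVC  r4←0x55
3: ✓ CMP  NZCV=0011
4: ✓ MOVLT  r0←0xb4
5: ✓ ADDLE  r3←0xb2
6: · MOVGT
7: ✓ CMP  NZCV=1000
8: ✓ ADDLE  r2←0x1c
9: ✓ ADDNE  r2←0xe8
10: · MOVPL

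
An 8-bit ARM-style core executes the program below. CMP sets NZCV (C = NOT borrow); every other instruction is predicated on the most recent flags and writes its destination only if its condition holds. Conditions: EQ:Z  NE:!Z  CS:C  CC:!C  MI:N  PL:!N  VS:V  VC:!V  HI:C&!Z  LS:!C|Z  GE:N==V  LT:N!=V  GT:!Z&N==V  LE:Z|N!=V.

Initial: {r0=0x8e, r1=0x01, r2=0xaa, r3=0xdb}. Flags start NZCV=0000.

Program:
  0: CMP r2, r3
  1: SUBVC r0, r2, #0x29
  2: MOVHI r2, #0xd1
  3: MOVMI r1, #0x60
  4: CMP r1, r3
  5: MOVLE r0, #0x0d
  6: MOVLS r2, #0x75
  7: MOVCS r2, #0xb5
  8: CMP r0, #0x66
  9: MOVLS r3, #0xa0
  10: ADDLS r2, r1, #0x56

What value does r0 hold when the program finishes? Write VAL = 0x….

VAL = 0x81

0: ✓ CMP  NZCV=1000
1: ✓ SUBVC  r0←0x81
2: · MOVHI
3: ✓ MOVMI  r1←0x60
4: ✓ CMP  NZCV=1001
5: · MOVLE
6: ✓ MOVLS  r2←0x75
7: · MOVCS
8: ✓ CMP  NZCV=0011
9: · MOVLS
10: · ADDLS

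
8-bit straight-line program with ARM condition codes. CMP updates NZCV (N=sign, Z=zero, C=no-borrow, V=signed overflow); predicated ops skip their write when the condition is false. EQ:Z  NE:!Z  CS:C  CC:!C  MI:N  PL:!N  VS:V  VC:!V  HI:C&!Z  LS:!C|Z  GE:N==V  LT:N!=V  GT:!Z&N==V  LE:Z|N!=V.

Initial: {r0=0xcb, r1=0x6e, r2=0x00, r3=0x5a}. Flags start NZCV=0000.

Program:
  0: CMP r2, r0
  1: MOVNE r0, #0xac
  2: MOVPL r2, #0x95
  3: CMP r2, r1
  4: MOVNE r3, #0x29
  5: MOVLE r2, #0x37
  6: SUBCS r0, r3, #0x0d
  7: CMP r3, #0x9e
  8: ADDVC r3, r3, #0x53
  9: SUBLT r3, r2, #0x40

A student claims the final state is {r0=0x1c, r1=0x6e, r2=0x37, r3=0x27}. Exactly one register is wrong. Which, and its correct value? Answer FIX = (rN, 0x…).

FIX = (r3, 0x29)

[0] flags=0000 → (cmp)
[1] flags=0000 NE?T → r0=0xac
[2] flags=0000 PL?T → r2=0x95
[3] flags=0011 → (cmp)
[4] flags=0011 NE?T → r3=0x29
[5] flags=0011 LE?T → r2=0x37
[6] flags=0011 CS?T → r0=0x1c
[7] flags=1001 → (cmp)
[8] flags=1001 VC?F → skip
[9] flags=1001 LT?F → skip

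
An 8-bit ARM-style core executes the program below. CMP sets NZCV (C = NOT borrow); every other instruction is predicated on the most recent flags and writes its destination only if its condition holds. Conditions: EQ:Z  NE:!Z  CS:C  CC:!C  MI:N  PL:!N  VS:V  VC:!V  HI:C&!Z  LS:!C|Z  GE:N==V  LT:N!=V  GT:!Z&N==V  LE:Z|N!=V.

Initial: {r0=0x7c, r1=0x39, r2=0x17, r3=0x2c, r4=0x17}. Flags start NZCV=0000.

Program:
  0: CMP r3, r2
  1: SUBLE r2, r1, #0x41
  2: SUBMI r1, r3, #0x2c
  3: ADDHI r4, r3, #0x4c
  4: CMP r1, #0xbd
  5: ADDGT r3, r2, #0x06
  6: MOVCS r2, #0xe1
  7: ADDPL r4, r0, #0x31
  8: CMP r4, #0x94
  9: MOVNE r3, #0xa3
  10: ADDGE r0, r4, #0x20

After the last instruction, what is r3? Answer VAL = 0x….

VAL = 0xa3

[0] flags=0010 → (cmp)
[1] flags=0010 LE?F → skip
[2] flags=0010 MI?F → skip
[3] flags=0010 HI?T → r4=0x78
[4] flags=0000 → (cmp)
[5] flags=0000 GT?T → r3=0x1d
[6] flags=0000 CS?F → skip
[7] flags=0000 PL?T → r4=0xad
[8] flags=0010 → (cmp)
[9] flags=0010 NE?T → r3=0xa3
[10] flags=0010 GE?T → r0=0xcd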